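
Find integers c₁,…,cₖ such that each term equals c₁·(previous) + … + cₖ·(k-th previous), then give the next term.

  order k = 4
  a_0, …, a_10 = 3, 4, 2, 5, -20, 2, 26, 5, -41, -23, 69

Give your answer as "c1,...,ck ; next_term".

  a_4 = -1·5 + -2·2 + -2·4 + -1·3 = -20
  a_5 = -1·-20 + -2·5 + -2·2 + -1·4 = 2
  a_6 = -1·2 + -2·-20 + -2·5 + -1·2 = 26
  a_7 = -1·26 + -2·2 + -2·-20 + -1·5 = 5
  a_8 = -1·5 + -2·26 + -2·2 + -1·-20 = -41
  a_9 = -1·-41 + -2·5 + -2·26 + -1·2 = -23
  a_10 = -1·-23 + -2·-41 + -2·5 + -1·26 = 69
  a_11 = -1·69 + -2·-23 + -2·-41 + -1·5 = 54

-1,-2,-2,-1 ; 54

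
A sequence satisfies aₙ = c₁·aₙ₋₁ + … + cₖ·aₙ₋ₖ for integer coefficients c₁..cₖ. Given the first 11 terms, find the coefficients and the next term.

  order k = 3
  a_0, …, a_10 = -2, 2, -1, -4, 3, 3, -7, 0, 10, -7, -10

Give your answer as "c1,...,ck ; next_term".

0,-1,1 ; 17

  a_3 = 0·-1 + -1·2 + 1·-2 = -4
  a_4 = 0·-4 + -1·-1 + 1·2 = 3
  a_5 = 0·3 + -1·-4 + 1·-1 = 3
  a_6 = 0·3 + -1·3 + 1·-4 = -7
  a_7 = 0·-7 + -1·3 + 1·3 = 0
  a_8 = 0·0 + -1·-7 + 1·3 = 10
  a_9 = 0·10 + -1·0 + 1·-7 = -7
  a_10 = 0·-7 + -1·10 + 1·0 = -10
  a_11 = 0·-10 + -1·-7 + 1·10 = 17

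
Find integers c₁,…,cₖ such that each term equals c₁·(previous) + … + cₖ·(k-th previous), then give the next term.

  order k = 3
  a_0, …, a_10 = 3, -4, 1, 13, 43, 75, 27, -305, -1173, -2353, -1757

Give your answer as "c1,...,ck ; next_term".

  a_3 = 3·1 + -4·-4 + -2·3 = 13
  a_4 = 3·13 + -4·1 + -2·-4 = 43
  a_5 = 3·43 + -4·13 + -2·1 = 75
  a_6 = 3·75 + -4·43 + -2·13 = 27
  a_7 = 3·27 + -4·75 + -2·43 = -305
  a_8 = 3·-305 + -4·27 + -2·75 = -1173
  a_9 = 3·-1173 + -4·-305 + -2·27 = -2353
  a_10 = 3·-2353 + -4·-1173 + -2·-305 = -1757
  a_11 = 3·-1757 + -4·-2353 + -2·-1173 = 6487

3,-4,-2 ; 6487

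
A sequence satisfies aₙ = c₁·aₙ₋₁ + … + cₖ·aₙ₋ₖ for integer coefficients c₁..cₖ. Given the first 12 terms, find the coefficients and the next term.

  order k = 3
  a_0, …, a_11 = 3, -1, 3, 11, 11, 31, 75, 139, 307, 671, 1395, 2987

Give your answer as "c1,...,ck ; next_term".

  a_3 = 1·3 + 1·-1 + 3·3 = 11
  a_4 = 1·11 + 1·3 + 3·-1 = 11
  a_5 = 1·11 + 1·11 + 3·3 = 31
  a_6 = 1·31 + 1·11 + 3·11 = 75
  a_7 = 1·75 + 1·31 + 3·11 = 139
  a_8 = 1·139 + 1·75 + 3·31 = 307
  a_9 = 1·307 + 1·139 + 3·75 = 671
  a_10 = 1·671 + 1·307 + 3·139 = 1395
  a_11 = 1·1395 + 1·671 + 3·307 = 2987
  a_12 = 1·2987 + 1·1395 + 3·671 = 6395

1,1,3 ; 6395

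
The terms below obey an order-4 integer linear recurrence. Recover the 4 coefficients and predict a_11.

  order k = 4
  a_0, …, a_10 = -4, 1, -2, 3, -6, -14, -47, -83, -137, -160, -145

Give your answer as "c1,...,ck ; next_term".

3,-2,-3,4 ; -36

  a_4 = 3·3 + -2·-2 + -3·1 + 4·-4 = -6
  a_5 = 3·-6 + -2·3 + -3·-2 + 4·1 = -14
  a_6 = 3·-14 + -2·-6 + -3·3 + 4·-2 = -47
  a_7 = 3·-47 + -2·-14 + -3·-6 + 4·3 = -83
  a_8 = 3·-83 + -2·-47 + -3·-14 + 4·-6 = -137
  a_9 = 3·-137 + -2·-83 + -3·-47 + 4·-14 = -160
  a_10 = 3·-160 + -2·-137 + -3·-83 + 4·-47 = -145
  a_11 = 3·-145 + -2·-160 + -3·-137 + 4·-83 = -36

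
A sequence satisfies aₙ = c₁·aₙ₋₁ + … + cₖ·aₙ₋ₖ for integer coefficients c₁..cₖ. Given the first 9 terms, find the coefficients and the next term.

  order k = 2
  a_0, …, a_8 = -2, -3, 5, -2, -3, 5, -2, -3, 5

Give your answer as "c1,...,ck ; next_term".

-1,-1 ; -2

  a_2 = -1·-3 + -1·-2 = 5
  a_3 = -1·5 + -1·-3 = -2
  a_4 = -1·-2 + -1·5 = -3
  a_5 = -1·-3 + -1·-2 = 5
  a_6 = -1·5 + -1·-3 = -2
  a_7 = -1·-2 + -1·5 = -3
  a_8 = -1·-3 + -1·-2 = 5
  a_9 = -1·5 + -1·-3 = -2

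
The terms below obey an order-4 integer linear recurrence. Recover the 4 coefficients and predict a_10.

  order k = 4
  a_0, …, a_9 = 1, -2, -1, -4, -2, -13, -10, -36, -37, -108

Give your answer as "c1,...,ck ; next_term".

0,2,1,2 ; -130

  a_4 = 0·-4 + 2·-1 + 1·-2 + 2·1 = -2
  a_5 = 0·-2 + 2·-4 + 1·-1 + 2·-2 = -13
  a_6 = 0·-13 + 2·-2 + 1·-4 + 2·-1 = -10
  a_7 = 0·-10 + 2·-13 + 1·-2 + 2·-4 = -36
  a_8 = 0·-36 + 2·-10 + 1·-13 + 2·-2 = -37
  a_9 = 0·-37 + 2·-36 + 1·-10 + 2·-13 = -108
  a_10 = 0·-108 + 2·-37 + 1·-36 + 2·-10 = -130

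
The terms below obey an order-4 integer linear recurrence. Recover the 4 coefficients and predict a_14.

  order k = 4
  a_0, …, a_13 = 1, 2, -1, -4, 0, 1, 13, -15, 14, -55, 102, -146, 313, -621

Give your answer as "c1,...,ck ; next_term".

  a_4 = -2·-4 + -1·-1 + -3·2 + -3·1 = 0
  a_5 = -2·0 + -1·-4 + -3·-1 + -3·2 = 1
  a_6 = -2·1 + -1·0 + -3·-4 + -3·-1 = 13
  a_7 = -2·13 + -1·1 + -3·0 + -3·-4 = -15
  a_8 = -2·-15 + -1·13 + -3·1 + -3·0 = 14
  a_9 = -2·14 + -1·-15 + -3·13 + -3·1 = -55
  a_10 = -2·-55 + -1·14 + -3·-15 + -3·13 = 102
  a_11 = -2·102 + -1·-55 + -3·14 + -3·-15 = -146
  a_12 = -2·-146 + -1·102 + -3·-55 + -3·14 = 313
  a_13 = -2·313 + -1·-146 + -3·102 + -3·-55 = -621
  a_14 = -2·-621 + -1·313 + -3·-146 + -3·102 = 1061

-2,-1,-3,-3 ; 1061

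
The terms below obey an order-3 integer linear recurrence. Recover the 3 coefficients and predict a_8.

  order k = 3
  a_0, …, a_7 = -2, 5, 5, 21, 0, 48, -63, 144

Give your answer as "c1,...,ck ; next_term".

0,3,-3 ; -333

  a_3 = 0·5 + 3·5 + -3·-2 = 21
  a_4 = 0·21 + 3·5 + -3·5 = 0
  a_5 = 0·0 + 3·21 + -3·5 = 48
  a_6 = 0·48 + 3·0 + -3·21 = -63
  a_7 = 0·-63 + 3·48 + -3·0 = 144
  a_8 = 0·144 + 3·-63 + -3·48 = -333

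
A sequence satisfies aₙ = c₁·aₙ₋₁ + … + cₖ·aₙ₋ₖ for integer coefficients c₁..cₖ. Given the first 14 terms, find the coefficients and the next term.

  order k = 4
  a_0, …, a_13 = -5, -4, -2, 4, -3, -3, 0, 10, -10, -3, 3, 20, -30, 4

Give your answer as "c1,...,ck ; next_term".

  a_4 = -1·4 + -1·-2 + -1·-4 + 1·-5 = -3
  a_5 = -1·-3 + -1·4 + -1·-2 + 1·-4 = -3
  a_6 = -1·-3 + -1·-3 + -1·4 + 1·-2 = 0
  a_7 = -1·0 + -1·-3 + -1·-3 + 1·4 = 10
  a_8 = -1·10 + -1·0 + -1·-3 + 1·-3 = -10
  a_9 = -1·-10 + -1·10 + -1·0 + 1·-3 = -3
  a_10 = -1·-3 + -1·-10 + -1·10 + 1·0 = 3
  a_11 = -1·3 + -1·-3 + -1·-10 + 1·10 = 20
  a_12 = -1·20 + -1·3 + -1·-3 + 1·-10 = -30
  a_13 = -1·-30 + -1·20 + -1·3 + 1·-3 = 4
  a_14 = -1·4 + -1·-30 + -1·20 + 1·3 = 9

-1,-1,-1,1 ; 9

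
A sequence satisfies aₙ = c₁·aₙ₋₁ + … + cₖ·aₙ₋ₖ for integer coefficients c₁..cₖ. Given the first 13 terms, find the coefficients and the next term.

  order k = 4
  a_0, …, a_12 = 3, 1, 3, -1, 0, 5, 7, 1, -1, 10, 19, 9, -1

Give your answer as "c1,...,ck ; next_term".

1,-1,1,1 ; 19

  a_4 = 1·-1 + -1·3 + 1·1 + 1·3 = 0
  a_5 = 1·0 + -1·-1 + 1·3 + 1·1 = 5
  a_6 = 1·5 + -1·0 + 1·-1 + 1·3 = 7
  a_7 = 1·7 + -1·5 + 1·0 + 1·-1 = 1
  a_8 = 1·1 + -1·7 + 1·5 + 1·0 = -1
  a_9 = 1·-1 + -1·1 + 1·7 + 1·5 = 10
  a_10 = 1·10 + -1·-1 + 1·1 + 1·7 = 19
  a_11 = 1·19 + -1·10 + 1·-1 + 1·1 = 9
  a_12 = 1·9 + -1·19 + 1·10 + 1·-1 = -1
  a_13 = 1·-1 + -1·9 + 1·19 + 1·10 = 19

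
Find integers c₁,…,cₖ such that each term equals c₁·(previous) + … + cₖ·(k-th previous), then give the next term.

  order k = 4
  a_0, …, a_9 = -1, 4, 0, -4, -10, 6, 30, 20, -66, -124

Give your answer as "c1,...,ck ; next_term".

1,-2,-1,2 ; 48

  a_4 = 1·-4 + -2·0 + -1·4 + 2·-1 = -10
  a_5 = 1·-10 + -2·-4 + -1·0 + 2·4 = 6
  a_6 = 1·6 + -2·-10 + -1·-4 + 2·0 = 30
  a_7 = 1·30 + -2·6 + -1·-10 + 2·-4 = 20
  a_8 = 1·20 + -2·30 + -1·6 + 2·-10 = -66
  a_9 = 1·-66 + -2·20 + -1·30 + 2·6 = -124
  a_10 = 1·-124 + -2·-66 + -1·20 + 2·30 = 48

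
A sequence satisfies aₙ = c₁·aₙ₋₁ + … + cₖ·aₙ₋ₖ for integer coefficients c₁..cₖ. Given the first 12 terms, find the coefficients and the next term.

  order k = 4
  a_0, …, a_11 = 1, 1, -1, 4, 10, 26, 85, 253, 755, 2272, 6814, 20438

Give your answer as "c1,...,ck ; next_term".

3,0,1,-3 ; 61321

  a_4 = 3·4 + 0·-1 + 1·1 + -3·1 = 10
  a_5 = 3·10 + 0·4 + 1·-1 + -3·1 = 26
  a_6 = 3·26 + 0·10 + 1·4 + -3·-1 = 85
  a_7 = 3·85 + 0·26 + 1·10 + -3·4 = 253
  a_8 = 3·253 + 0·85 + 1·26 + -3·10 = 755
  a_9 = 3·755 + 0·253 + 1·85 + -3·26 = 2272
  a_10 = 3·2272 + 0·755 + 1·253 + -3·85 = 6814
  a_11 = 3·6814 + 0·2272 + 1·755 + -3·253 = 20438
  a_12 = 3·20438 + 0·6814 + 1·2272 + -3·755 = 61321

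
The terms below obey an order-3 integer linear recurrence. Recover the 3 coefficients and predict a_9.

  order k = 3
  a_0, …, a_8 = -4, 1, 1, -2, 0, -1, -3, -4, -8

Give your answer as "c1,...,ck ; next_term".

  a_3 = 1·1 + 1·1 + 1·-4 = -2
  a_4 = 1·-2 + 1·1 + 1·1 = 0
  a_5 = 1·0 + 1·-2 + 1·1 = -1
  a_6 = 1·-1 + 1·0 + 1·-2 = -3
  a_7 = 1·-3 + 1·-1 + 1·0 = -4
  a_8 = 1·-4 + 1·-3 + 1·-1 = -8
  a_9 = 1·-8 + 1·-4 + 1·-3 = -15

1,1,1 ; -15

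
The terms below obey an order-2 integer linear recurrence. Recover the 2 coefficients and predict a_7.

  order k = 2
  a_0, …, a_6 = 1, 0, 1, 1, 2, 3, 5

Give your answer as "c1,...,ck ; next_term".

  a_2 = 1·0 + 1·1 = 1
  a_3 = 1·1 + 1·0 = 1
  a_4 = 1·1 + 1·1 = 2
  a_5 = 1·2 + 1·1 = 3
  a_6 = 1·3 + 1·2 = 5
  a_7 = 1·5 + 1·3 = 8

1,1 ; 8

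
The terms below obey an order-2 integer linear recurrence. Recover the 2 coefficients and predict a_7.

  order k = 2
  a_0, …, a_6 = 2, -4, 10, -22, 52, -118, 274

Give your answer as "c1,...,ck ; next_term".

  a_2 = -1·-4 + 3·2 = 10
  a_3 = -1·10 + 3·-4 = -22
  a_4 = -1·-22 + 3·10 = 52
  a_5 = -1·52 + 3·-22 = -118
  a_6 = -1·-118 + 3·52 = 274
  a_7 = -1·274 + 3·-118 = -628

-1,3 ; -628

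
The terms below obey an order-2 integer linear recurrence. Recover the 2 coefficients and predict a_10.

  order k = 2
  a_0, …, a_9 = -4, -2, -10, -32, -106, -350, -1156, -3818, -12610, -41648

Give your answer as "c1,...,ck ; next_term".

3,1 ; -137554

  a_2 = 3·-2 + 1·-4 = -10
  a_3 = 3·-10 + 1·-2 = -32
  a_4 = 3·-32 + 1·-10 = -106
  a_5 = 3·-106 + 1·-32 = -350
  a_6 = 3·-350 + 1·-106 = -1156
  a_7 = 3·-1156 + 1·-350 = -3818
  a_8 = 3·-3818 + 1·-1156 = -12610
  a_9 = 3·-12610 + 1·-3818 = -41648
  a_10 = 3·-41648 + 1·-12610 = -137554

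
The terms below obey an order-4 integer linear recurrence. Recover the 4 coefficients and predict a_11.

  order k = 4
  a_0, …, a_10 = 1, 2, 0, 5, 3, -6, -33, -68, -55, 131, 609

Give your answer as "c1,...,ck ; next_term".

  a_4 = 2·5 + -2·0 + -3·2 + -1·1 = 3
  a_5 = 2·3 + -2·5 + -3·0 + -1·2 = -6
  a_6 = 2·-6 + -2·3 + -3·5 + -1·0 = -33
  a_7 = 2·-33 + -2·-6 + -3·3 + -1·5 = -68
  a_8 = 2·-68 + -2·-33 + -3·-6 + -1·3 = -55
  a_9 = 2·-55 + -2·-68 + -3·-33 + -1·-6 = 131
  a_10 = 2·131 + -2·-55 + -3·-68 + -1·-33 = 609
  a_11 = 2·609 + -2·131 + -3·-55 + -1·-68 = 1189

2,-2,-3,-1 ; 1189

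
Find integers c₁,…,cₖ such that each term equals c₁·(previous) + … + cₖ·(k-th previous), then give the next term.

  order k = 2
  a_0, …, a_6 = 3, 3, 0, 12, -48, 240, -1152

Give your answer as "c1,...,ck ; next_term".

-4,4 ; 5568

  a_2 = -4·3 + 4·3 = 0
  a_3 = -4·0 + 4·3 = 12
  a_4 = -4·12 + 4·0 = -48
  a_5 = -4·-48 + 4·12 = 240
  a_6 = -4·240 + 4·-48 = -1152
  a_7 = -4·-1152 + 4·240 = 5568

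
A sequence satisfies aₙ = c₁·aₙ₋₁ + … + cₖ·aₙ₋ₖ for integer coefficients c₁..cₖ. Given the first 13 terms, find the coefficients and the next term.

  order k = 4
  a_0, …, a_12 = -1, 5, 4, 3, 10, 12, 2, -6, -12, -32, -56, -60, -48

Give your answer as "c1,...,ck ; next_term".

  a_4 = 2·3 + -2·4 + 2·5 + -2·-1 = 10
  a_5 = 2·10 + -2·3 + 2·4 + -2·5 = 12
  a_6 = 2·12 + -2·10 + 2·3 + -2·4 = 2
  a_7 = 2·2 + -2·12 + 2·10 + -2·3 = -6
  a_8 = 2·-6 + -2·2 + 2·12 + -2·10 = -12
  a_9 = 2·-12 + -2·-6 + 2·2 + -2·12 = -32
  a_10 = 2·-32 + -2·-12 + 2·-6 + -2·2 = -56
  a_11 = 2·-56 + -2·-32 + 2·-12 + -2·-6 = -60
  a_12 = 2·-60 + -2·-56 + 2·-32 + -2·-12 = -48
  a_13 = 2·-48 + -2·-60 + 2·-56 + -2·-32 = -24

2,-2,2,-2 ; -24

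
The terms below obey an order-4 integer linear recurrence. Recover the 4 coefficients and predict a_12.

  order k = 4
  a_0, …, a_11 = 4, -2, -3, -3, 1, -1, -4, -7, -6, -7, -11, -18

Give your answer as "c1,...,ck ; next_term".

1,0,0,1 ; -24

  a_4 = 1·-3 + 0·-3 + 0·-2 + 1·4 = 1
  a_5 = 1·1 + 0·-3 + 0·-3 + 1·-2 = -1
  a_6 = 1·-1 + 0·1 + 0·-3 + 1·-3 = -4
  a_7 = 1·-4 + 0·-1 + 0·1 + 1·-3 = -7
  a_8 = 1·-7 + 0·-4 + 0·-1 + 1·1 = -6
  a_9 = 1·-6 + 0·-7 + 0·-4 + 1·-1 = -7
  a_10 = 1·-7 + 0·-6 + 0·-7 + 1·-4 = -11
  a_11 = 1·-11 + 0·-7 + 0·-6 + 1·-7 = -18
  a_12 = 1·-18 + 0·-11 + 0·-7 + 1·-6 = -24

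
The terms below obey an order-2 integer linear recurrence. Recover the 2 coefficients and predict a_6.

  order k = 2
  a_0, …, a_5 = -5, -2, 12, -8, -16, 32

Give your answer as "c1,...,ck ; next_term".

-1,-2 ; 0

  a_2 = -1·-2 + -2·-5 = 12
  a_3 = -1·12 + -2·-2 = -8
  a_4 = -1·-8 + -2·12 = -16
  a_5 = -1·-16 + -2·-8 = 32
  a_6 = -1·32 + -2·-16 = 0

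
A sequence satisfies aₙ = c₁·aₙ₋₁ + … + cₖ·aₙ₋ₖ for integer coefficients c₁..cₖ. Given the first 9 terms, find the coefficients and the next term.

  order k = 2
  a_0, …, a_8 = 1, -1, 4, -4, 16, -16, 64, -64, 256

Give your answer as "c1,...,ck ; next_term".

0,4 ; -256

  a_2 = 0·-1 + 4·1 = 4
  a_3 = 0·4 + 4·-1 = -4
  a_4 = 0·-4 + 4·4 = 16
  a_5 = 0·16 + 4·-4 = -16
  a_6 = 0·-16 + 4·16 = 64
  a_7 = 0·64 + 4·-16 = -64
  a_8 = 0·-64 + 4·64 = 256
  a_9 = 0·256 + 4·-64 = -256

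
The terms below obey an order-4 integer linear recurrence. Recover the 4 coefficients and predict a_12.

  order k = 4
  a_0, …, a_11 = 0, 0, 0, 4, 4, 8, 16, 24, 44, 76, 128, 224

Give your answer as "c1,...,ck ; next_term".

  a_4 = 1·4 + 1·0 + 1·0 + -1·0 = 4
  a_5 = 1·4 + 1·4 + 1·0 + -1·0 = 8
  a_6 = 1·8 + 1·4 + 1·4 + -1·0 = 16
  a_7 = 1·16 + 1·8 + 1·4 + -1·4 = 24
  a_8 = 1·24 + 1·16 + 1·8 + -1·4 = 44
  a_9 = 1·44 + 1·24 + 1·16 + -1·8 = 76
  a_10 = 1·76 + 1·44 + 1·24 + -1·16 = 128
  a_11 = 1·128 + 1·76 + 1·44 + -1·24 = 224
  a_12 = 1·224 + 1·128 + 1·76 + -1·44 = 384

1,1,1,-1 ; 384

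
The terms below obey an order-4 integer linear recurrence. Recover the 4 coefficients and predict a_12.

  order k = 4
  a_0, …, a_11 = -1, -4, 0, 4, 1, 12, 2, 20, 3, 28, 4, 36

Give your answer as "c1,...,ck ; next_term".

  a_4 = 0·4 + 2·0 + 0·-4 + -1·-1 = 1
  a_5 = 0·1 + 2·4 + 0·0 + -1·-4 = 12
  a_6 = 0·12 + 2·1 + 0·4 + -1·0 = 2
  a_7 = 0·2 + 2·12 + 0·1 + -1·4 = 20
  a_8 = 0·20 + 2·2 + 0·12 + -1·1 = 3
  a_9 = 0·3 + 2·20 + 0·2 + -1·12 = 28
  a_10 = 0·28 + 2·3 + 0·20 + -1·2 = 4
  a_11 = 0·4 + 2·28 + 0·3 + -1·20 = 36
  a_12 = 0·36 + 2·4 + 0·28 + -1·3 = 5

0,2,0,-1 ; 5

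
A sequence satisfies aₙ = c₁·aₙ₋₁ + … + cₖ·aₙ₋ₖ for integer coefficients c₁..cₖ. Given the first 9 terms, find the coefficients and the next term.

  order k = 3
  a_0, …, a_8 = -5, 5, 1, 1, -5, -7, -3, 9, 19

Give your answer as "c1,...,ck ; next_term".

  a_3 = 1·1 + -1·5 + -1·-5 = 1
  a_4 = 1·1 + -1·1 + -1·5 = -5
  a_5 = 1·-5 + -1·1 + -1·1 = -7
  a_6 = 1·-7 + -1·-5 + -1·1 = -3
  a_7 = 1·-3 + -1·-7 + -1·-5 = 9
  a_8 = 1·9 + -1·-3 + -1·-7 = 19
  a_9 = 1·19 + -1·9 + -1·-3 = 13

1,-1,-1 ; 13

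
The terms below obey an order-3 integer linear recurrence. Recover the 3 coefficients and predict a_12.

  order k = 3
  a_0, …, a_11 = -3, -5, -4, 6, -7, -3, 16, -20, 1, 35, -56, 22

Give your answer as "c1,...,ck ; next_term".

  a_3 = -1·-4 + -1·-5 + 1·-3 = 6
  a_4 = -1·6 + -1·-4 + 1·-5 = -7
  a_5 = -1·-7 + -1·6 + 1·-4 = -3
  a_6 = -1·-3 + -1·-7 + 1·6 = 16
  a_7 = -1·16 + -1·-3 + 1·-7 = -20
  a_8 = -1·-20 + -1·16 + 1·-3 = 1
  a_9 = -1·1 + -1·-20 + 1·16 = 35
  a_10 = -1·35 + -1·1 + 1·-20 = -56
  a_11 = -1·-56 + -1·35 + 1·1 = 22
  a_12 = -1·22 + -1·-56 + 1·35 = 69

-1,-1,1 ; 69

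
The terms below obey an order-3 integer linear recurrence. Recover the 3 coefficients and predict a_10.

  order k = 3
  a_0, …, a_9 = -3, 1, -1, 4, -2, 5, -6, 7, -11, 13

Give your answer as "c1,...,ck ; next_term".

0,1,-1 ; -18

  a_3 = 0·-1 + 1·1 + -1·-3 = 4
  a_4 = 0·4 + 1·-1 + -1·1 = -2
  a_5 = 0·-2 + 1·4 + -1·-1 = 5
  a_6 = 0·5 + 1·-2 + -1·4 = -6
  a_7 = 0·-6 + 1·5 + -1·-2 = 7
  a_8 = 0·7 + 1·-6 + -1·5 = -11
  a_9 = 0·-11 + 1·7 + -1·-6 = 13
  a_10 = 0·13 + 1·-11 + -1·7 = -18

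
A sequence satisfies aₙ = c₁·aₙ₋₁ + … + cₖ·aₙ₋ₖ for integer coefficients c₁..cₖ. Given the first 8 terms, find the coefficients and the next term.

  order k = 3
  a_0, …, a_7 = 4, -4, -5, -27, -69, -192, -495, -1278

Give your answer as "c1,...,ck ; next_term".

  a_3 = 3·-5 + 0·-4 + -3·4 = -27
  a_4 = 3·-27 + 0·-5 + -3·-4 = -69
  a_5 = 3·-69 + 0·-27 + -3·-5 = -192
  a_6 = 3·-192 + 0·-69 + -3·-27 = -495
  a_7 = 3·-495 + 0·-192 + -3·-69 = -1278
  a_8 = 3·-1278 + 0·-495 + -3·-192 = -3258

3,0,-3 ; -3258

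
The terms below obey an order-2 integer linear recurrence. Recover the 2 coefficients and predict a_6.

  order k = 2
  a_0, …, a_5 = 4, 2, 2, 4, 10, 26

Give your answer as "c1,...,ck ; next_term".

  a_2 = 3·2 + -1·4 = 2
  a_3 = 3·2 + -1·2 = 4
  a_4 = 3·4 + -1·2 = 10
  a_5 = 3·10 + -1·4 = 26
  a_6 = 3·26 + -1·10 = 68

3,-1 ; 68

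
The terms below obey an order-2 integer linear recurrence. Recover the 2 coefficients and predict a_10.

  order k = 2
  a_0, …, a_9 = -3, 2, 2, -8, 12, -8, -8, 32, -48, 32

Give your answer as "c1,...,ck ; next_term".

-2,-2 ; 32

  a_2 = -2·2 + -2·-3 = 2
  a_3 = -2·2 + -2·2 = -8
  a_4 = -2·-8 + -2·2 = 12
  a_5 = -2·12 + -2·-8 = -8
  a_6 = -2·-8 + -2·12 = -8
  a_7 = -2·-8 + -2·-8 = 32
  a_8 = -2·32 + -2·-8 = -48
  a_9 = -2·-48 + -2·32 = 32
  a_10 = -2·32 + -2·-48 = 32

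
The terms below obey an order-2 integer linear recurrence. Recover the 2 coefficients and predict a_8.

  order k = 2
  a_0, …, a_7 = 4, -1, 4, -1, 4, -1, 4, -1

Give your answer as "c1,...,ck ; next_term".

  a_2 = 0·-1 + 1·4 = 4
  a_3 = 0·4 + 1·-1 = -1
  a_4 = 0·-1 + 1·4 = 4
  a_5 = 0·4 + 1·-1 = -1
  a_6 = 0·-1 + 1·4 = 4
  a_7 = 0·4 + 1·-1 = -1
  a_8 = 0·-1 + 1·4 = 4

0,1 ; 4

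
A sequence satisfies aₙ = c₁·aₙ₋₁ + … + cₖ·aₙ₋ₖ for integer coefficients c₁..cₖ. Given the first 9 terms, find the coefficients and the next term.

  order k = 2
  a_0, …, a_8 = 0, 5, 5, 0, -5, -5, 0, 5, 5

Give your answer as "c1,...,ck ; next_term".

  a_2 = 1·5 + -1·0 = 5
  a_3 = 1·5 + -1·5 = 0
  a_4 = 1·0 + -1·5 = -5
  a_5 = 1·-5 + -1·0 = -5
  a_6 = 1·-5 + -1·-5 = 0
  a_7 = 1·0 + -1·-5 = 5
  a_8 = 1·5 + -1·0 = 5
  a_9 = 1·5 + -1·5 = 0

1,-1 ; 0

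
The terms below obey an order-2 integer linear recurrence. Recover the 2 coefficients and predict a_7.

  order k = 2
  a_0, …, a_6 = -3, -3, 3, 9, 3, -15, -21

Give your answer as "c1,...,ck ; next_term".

1,-2 ; 9

  a_2 = 1·-3 + -2·-3 = 3
  a_3 = 1·3 + -2·-3 = 9
  a_4 = 1·9 + -2·3 = 3
  a_5 = 1·3 + -2·9 = -15
  a_6 = 1·-15 + -2·3 = -21
  a_7 = 1·-21 + -2·-15 = 9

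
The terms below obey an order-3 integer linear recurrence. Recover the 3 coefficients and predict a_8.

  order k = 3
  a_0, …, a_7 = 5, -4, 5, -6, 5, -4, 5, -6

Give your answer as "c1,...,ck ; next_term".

  a_3 = -1·5 + -1·-4 + -1·5 = -6
  a_4 = -1·-6 + -1·5 + -1·-4 = 5
  a_5 = -1·5 + -1·-6 + -1·5 = -4
  a_6 = -1·-4 + -1·5 + -1·-6 = 5
  a_7 = -1·5 + -1·-4 + -1·5 = -6
  a_8 = -1·-6 + -1·5 + -1·-4 = 5

-1,-1,-1 ; 5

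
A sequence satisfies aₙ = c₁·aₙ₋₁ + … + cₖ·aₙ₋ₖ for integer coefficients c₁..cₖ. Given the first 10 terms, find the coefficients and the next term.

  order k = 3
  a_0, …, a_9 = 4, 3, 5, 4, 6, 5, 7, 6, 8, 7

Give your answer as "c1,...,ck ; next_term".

  a_3 = 1·5 + 1·3 + -1·4 = 4
  a_4 = 1·4 + 1·5 + -1·3 = 6
  a_5 = 1·6 + 1·4 + -1·5 = 5
  a_6 = 1·5 + 1·6 + -1·4 = 7
  a_7 = 1·7 + 1·5 + -1·6 = 6
  a_8 = 1·6 + 1·7 + -1·5 = 8
  a_9 = 1·8 + 1·6 + -1·7 = 7
  a_10 = 1·7 + 1·8 + -1·6 = 9

1,1,-1 ; 9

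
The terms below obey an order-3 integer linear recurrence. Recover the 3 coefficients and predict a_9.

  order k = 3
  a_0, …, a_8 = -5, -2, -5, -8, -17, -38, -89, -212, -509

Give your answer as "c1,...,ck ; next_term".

3,-1,-1 ; -1226

  a_3 = 3·-5 + -1·-2 + -1·-5 = -8
  a_4 = 3·-8 + -1·-5 + -1·-2 = -17
  a_5 = 3·-17 + -1·-8 + -1·-5 = -38
  a_6 = 3·-38 + -1·-17 + -1·-8 = -89
  a_7 = 3·-89 + -1·-38 + -1·-17 = -212
  a_8 = 3·-212 + -1·-89 + -1·-38 = -509
  a_9 = 3·-509 + -1·-212 + -1·-89 = -1226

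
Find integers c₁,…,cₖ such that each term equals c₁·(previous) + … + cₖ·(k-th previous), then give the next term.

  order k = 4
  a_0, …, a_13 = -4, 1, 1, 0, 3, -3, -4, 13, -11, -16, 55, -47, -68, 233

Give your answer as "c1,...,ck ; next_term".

  a_4 = -1·0 + -2·1 + 1·1 + -1·-4 = 3
  a_5 = -1·3 + -2·0 + 1·1 + -1·1 = -3
  a_6 = -1·-3 + -2·3 + 1·0 + -1·1 = -4
  a_7 = -1·-4 + -2·-3 + 1·3 + -1·0 = 13
  a_8 = -1·13 + -2·-4 + 1·-3 + -1·3 = -11
  a_9 = -1·-11 + -2·13 + 1·-4 + -1·-3 = -16
  a_10 = -1·-16 + -2·-11 + 1·13 + -1·-4 = 55
  a_11 = -1·55 + -2·-16 + 1·-11 + -1·13 = -47
  a_12 = -1·-47 + -2·55 + 1·-16 + -1·-11 = -68
  a_13 = -1·-68 + -2·-47 + 1·55 + -1·-16 = 233
  a_14 = -1·233 + -2·-68 + 1·-47 + -1·55 = -199

-1,-2,1,-1 ; -199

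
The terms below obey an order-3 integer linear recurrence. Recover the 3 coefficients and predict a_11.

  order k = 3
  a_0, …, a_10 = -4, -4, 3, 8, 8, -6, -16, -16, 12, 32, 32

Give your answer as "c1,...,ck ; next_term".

0,0,-2 ; -24

  a_3 = 0·3 + 0·-4 + -2·-4 = 8
  a_4 = 0·8 + 0·3 + -2·-4 = 8
  a_5 = 0·8 + 0·8 + -2·3 = -6
  a_6 = 0·-6 + 0·8 + -2·8 = -16
  a_7 = 0·-16 + 0·-6 + -2·8 = -16
  a_8 = 0·-16 + 0·-16 + -2·-6 = 12
  a_9 = 0·12 + 0·-16 + -2·-16 = 32
  a_10 = 0·32 + 0·12 + -2·-16 = 32
  a_11 = 0·32 + 0·32 + -2·12 = -24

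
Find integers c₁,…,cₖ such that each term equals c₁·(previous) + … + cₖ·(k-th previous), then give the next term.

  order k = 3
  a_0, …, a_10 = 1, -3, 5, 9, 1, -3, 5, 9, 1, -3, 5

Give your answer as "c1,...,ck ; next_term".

  a_3 = 1·5 + -1·-3 + 1·1 = 9
  a_4 = 1·9 + -1·5 + 1·-3 = 1
  a_5 = 1·1 + -1·9 + 1·5 = -3
  a_6 = 1·-3 + -1·1 + 1·9 = 5
  a_7 = 1·5 + -1·-3 + 1·1 = 9
  a_8 = 1·9 + -1·5 + 1·-3 = 1
  a_9 = 1·1 + -1·9 + 1·5 = -3
  a_10 = 1·-3 + -1·1 + 1·9 = 5
  a_11 = 1·5 + -1·-3 + 1·1 = 9

1,-1,1 ; 9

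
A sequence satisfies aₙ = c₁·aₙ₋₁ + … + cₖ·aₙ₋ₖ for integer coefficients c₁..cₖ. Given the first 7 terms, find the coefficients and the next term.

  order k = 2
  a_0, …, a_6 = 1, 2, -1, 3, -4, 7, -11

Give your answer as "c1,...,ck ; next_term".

  a_2 = -1·2 + 1·1 = -1
  a_3 = -1·-1 + 1·2 = 3
  a_4 = -1·3 + 1·-1 = -4
  a_5 = -1·-4 + 1·3 = 7
  a_6 = -1·7 + 1·-4 = -11
  a_7 = -1·-11 + 1·7 = 18

-1,1 ; 18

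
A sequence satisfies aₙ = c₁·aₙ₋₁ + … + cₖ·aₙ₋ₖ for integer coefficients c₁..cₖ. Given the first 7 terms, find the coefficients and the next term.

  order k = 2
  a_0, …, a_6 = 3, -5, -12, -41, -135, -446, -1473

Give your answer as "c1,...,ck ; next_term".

  a_2 = 3·-5 + 1·3 = -12
  a_3 = 3·-12 + 1·-5 = -41
  a_4 = 3·-41 + 1·-12 = -135
  a_5 = 3·-135 + 1·-41 = -446
  a_6 = 3·-446 + 1·-135 = -1473
  a_7 = 3·-1473 + 1·-446 = -4865

3,1 ; -4865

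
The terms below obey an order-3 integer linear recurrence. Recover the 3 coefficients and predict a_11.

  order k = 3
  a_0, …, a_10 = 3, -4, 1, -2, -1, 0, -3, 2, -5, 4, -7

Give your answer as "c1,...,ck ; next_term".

-1,1,1 ; 6

  a_3 = -1·1 + 1·-4 + 1·3 = -2
  a_4 = -1·-2 + 1·1 + 1·-4 = -1
  a_5 = -1·-1 + 1·-2 + 1·1 = 0
  a_6 = -1·0 + 1·-1 + 1·-2 = -3
  a_7 = -1·-3 + 1·0 + 1·-1 = 2
  a_8 = -1·2 + 1·-3 + 1·0 = -5
  a_9 = -1·-5 + 1·2 + 1·-3 = 4
  a_10 = -1·4 + 1·-5 + 1·2 = -7
  a_11 = -1·-7 + 1·4 + 1·-5 = 6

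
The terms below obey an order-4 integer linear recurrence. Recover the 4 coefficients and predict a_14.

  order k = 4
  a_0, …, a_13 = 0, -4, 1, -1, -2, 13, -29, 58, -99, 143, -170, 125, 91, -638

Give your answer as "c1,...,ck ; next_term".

  a_4 = -2·-1 + 0·1 + 1·-4 + -2·0 = -2
  a_5 = -2·-2 + 0·-1 + 1·1 + -2·-4 = 13
  a_6 = -2·13 + 0·-2 + 1·-1 + -2·1 = -29
  a_7 = -2·-29 + 0·13 + 1·-2 + -2·-1 = 58
  a_8 = -2·58 + 0·-29 + 1·13 + -2·-2 = -99
  a_9 = -2·-99 + 0·58 + 1·-29 + -2·13 = 143
  a_10 = -2·143 + 0·-99 + 1·58 + -2·-29 = -170
  a_11 = -2·-170 + 0·143 + 1·-99 + -2·58 = 125
  a_12 = -2·125 + 0·-170 + 1·143 + -2·-99 = 91
  a_13 = -2·91 + 0·125 + 1·-170 + -2·143 = -638
  a_14 = -2·-638 + 0·91 + 1·125 + -2·-170 = 1741

-2,0,1,-2 ; 1741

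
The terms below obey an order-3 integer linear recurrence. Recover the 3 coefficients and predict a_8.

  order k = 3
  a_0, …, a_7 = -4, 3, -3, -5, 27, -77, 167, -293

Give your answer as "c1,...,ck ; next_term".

-3,-2,2 ; 391

  a_3 = -3·-3 + -2·3 + 2·-4 = -5
  a_4 = -3·-5 + -2·-3 + 2·3 = 27
  a_5 = -3·27 + -2·-5 + 2·-3 = -77
  a_6 = -3·-77 + -2·27 + 2·-5 = 167
  a_7 = -3·167 + -2·-77 + 2·27 = -293
  a_8 = -3·-293 + -2·167 + 2·-77 = 391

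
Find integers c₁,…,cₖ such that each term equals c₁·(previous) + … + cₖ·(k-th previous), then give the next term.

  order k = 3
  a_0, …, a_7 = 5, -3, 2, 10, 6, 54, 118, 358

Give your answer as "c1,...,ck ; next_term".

1,4,4 ; 1046

  a_3 = 1·2 + 4·-3 + 4·5 = 10
  a_4 = 1·10 + 4·2 + 4·-3 = 6
  a_5 = 1·6 + 4·10 + 4·2 = 54
  a_6 = 1·54 + 4·6 + 4·10 = 118
  a_7 = 1·118 + 4·54 + 4·6 = 358
  a_8 = 1·358 + 4·118 + 4·54 = 1046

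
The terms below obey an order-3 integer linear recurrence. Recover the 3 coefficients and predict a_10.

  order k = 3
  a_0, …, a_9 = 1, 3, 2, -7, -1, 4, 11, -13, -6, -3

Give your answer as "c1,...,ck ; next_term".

-1,-1,-2 ; 35

  a_3 = -1·2 + -1·3 + -2·1 = -7
  a_4 = -1·-7 + -1·2 + -2·3 = -1
  a_5 = -1·-1 + -1·-7 + -2·2 = 4
  a_6 = -1·4 + -1·-1 + -2·-7 = 11
  a_7 = -1·11 + -1·4 + -2·-1 = -13
  a_8 = -1·-13 + -1·11 + -2·4 = -6
  a_9 = -1·-6 + -1·-13 + -2·11 = -3
  a_10 = -1·-3 + -1·-6 + -2·-13 = 35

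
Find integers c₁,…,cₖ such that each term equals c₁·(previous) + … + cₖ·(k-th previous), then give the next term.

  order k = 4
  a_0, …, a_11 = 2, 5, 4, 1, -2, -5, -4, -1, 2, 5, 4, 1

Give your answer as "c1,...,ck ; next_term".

0,0,0,-1 ; -2

  a_4 = 0·1 + 0·4 + 0·5 + -1·2 = -2
  a_5 = 0·-2 + 0·1 + 0·4 + -1·5 = -5
  a_6 = 0·-5 + 0·-2 + 0·1 + -1·4 = -4
  a_7 = 0·-4 + 0·-5 + 0·-2 + -1·1 = -1
  a_8 = 0·-1 + 0·-4 + 0·-5 + -1·-2 = 2
  a_9 = 0·2 + 0·-1 + 0·-4 + -1·-5 = 5
  a_10 = 0·5 + 0·2 + 0·-1 + -1·-4 = 4
  a_11 = 0·4 + 0·5 + 0·2 + -1·-1 = 1
  a_12 = 0·1 + 0·4 + 0·5 + -1·2 = -2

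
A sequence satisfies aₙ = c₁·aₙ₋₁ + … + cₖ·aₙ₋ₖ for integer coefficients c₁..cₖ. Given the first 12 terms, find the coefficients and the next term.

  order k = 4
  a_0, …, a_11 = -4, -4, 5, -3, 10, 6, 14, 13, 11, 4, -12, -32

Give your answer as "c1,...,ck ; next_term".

1,1,-1,-1 ; -59

  a_4 = 1·-3 + 1·5 + -1·-4 + -1·-4 = 10
  a_5 = 1·10 + 1·-3 + -1·5 + -1·-4 = 6
  a_6 = 1·6 + 1·10 + -1·-3 + -1·5 = 14
  a_7 = 1·14 + 1·6 + -1·10 + -1·-3 = 13
  a_8 = 1·13 + 1·14 + -1·6 + -1·10 = 11
  a_9 = 1·11 + 1·13 + -1·14 + -1·6 = 4
  a_10 = 1·4 + 1·11 + -1·13 + -1·14 = -12
  a_11 = 1·-12 + 1·4 + -1·11 + -1·13 = -32
  a_12 = 1·-32 + 1·-12 + -1·4 + -1·11 = -59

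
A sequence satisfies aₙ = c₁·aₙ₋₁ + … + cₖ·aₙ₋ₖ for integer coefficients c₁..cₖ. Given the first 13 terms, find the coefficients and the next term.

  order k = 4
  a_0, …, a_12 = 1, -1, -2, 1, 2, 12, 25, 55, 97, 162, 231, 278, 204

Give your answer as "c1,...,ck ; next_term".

  a_4 = 2·1 + 1·-2 + -3·-1 + -1·1 = 2
  a_5 = 2·2 + 1·1 + -3·-2 + -1·-1 = 12
  a_6 = 2·12 + 1·2 + -3·1 + -1·-2 = 25
  a_7 = 2·25 + 1·12 + -3·2 + -1·1 = 55
  a_8 = 2·55 + 1·25 + -3·12 + -1·2 = 97
  a_9 = 2·97 + 1·55 + -3·25 + -1·12 = 162
  a_10 = 2·162 + 1·97 + -3·55 + -1·25 = 231
  a_11 = 2·231 + 1·162 + -3·97 + -1·55 = 278
  a_12 = 2·278 + 1·231 + -3·162 + -1·97 = 204
  a_13 = 2·204 + 1·278 + -3·231 + -1·162 = -169

2,1,-3,-1 ; -169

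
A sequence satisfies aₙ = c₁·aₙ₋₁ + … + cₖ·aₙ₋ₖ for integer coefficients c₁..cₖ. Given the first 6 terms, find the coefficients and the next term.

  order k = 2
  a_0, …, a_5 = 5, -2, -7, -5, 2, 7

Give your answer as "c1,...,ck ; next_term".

1,-1 ; 5

  a_2 = 1·-2 + -1·5 = -7
  a_3 = 1·-7 + -1·-2 = -5
  a_4 = 1·-5 + -1·-7 = 2
  a_5 = 1·2 + -1·-5 = 7
  a_6 = 1·7 + -1·2 = 5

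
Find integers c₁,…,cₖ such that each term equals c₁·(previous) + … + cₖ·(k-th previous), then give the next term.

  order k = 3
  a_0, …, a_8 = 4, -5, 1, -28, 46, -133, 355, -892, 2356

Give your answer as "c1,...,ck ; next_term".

-1,3,-3 ; -6097

  a_3 = -1·1 + 3·-5 + -3·4 = -28
  a_4 = -1·-28 + 3·1 + -3·-5 = 46
  a_5 = -1·46 + 3·-28 + -3·1 = -133
  a_6 = -1·-133 + 3·46 + -3·-28 = 355
  a_7 = -1·355 + 3·-133 + -3·46 = -892
  a_8 = -1·-892 + 3·355 + -3·-133 = 2356
  a_9 = -1·2356 + 3·-892 + -3·355 = -6097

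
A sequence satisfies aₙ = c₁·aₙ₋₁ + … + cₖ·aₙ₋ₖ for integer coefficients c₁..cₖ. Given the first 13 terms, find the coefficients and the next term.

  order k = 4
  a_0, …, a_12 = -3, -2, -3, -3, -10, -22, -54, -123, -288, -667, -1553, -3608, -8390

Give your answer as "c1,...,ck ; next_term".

2,1,-1,1 ; -19502

  a_4 = 2·-3 + 1·-3 + -1·-2 + 1·-3 = -10
  a_5 = 2·-10 + 1·-3 + -1·-3 + 1·-2 = -22
  a_6 = 2·-22 + 1·-10 + -1·-3 + 1·-3 = -54
  a_7 = 2·-54 + 1·-22 + -1·-10 + 1·-3 = -123
  a_8 = 2·-123 + 1·-54 + -1·-22 + 1·-10 = -288
  a_9 = 2·-288 + 1·-123 + -1·-54 + 1·-22 = -667
  a_10 = 2·-667 + 1·-288 + -1·-123 + 1·-54 = -1553
  a_11 = 2·-1553 + 1·-667 + -1·-288 + 1·-123 = -3608
  a_12 = 2·-3608 + 1·-1553 + -1·-667 + 1·-288 = -8390
  a_13 = 2·-8390 + 1·-3608 + -1·-1553 + 1·-667 = -19502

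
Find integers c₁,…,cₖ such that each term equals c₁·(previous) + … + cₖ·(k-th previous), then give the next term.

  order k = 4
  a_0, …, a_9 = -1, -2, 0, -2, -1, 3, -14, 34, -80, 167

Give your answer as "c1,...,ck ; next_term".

  a_4 = -3·-2 + -1·0 + 3·-2 + 1·-1 = -1
  a_5 = -3·-1 + -1·-2 + 3·0 + 1·-2 = 3
  a_6 = -3·3 + -1·-1 + 3·-2 + 1·0 = -14
  a_7 = -3·-14 + -1·3 + 3·-1 + 1·-2 = 34
  a_8 = -3·34 + -1·-14 + 3·3 + 1·-1 = -80
  a_9 = -3·-80 + -1·34 + 3·-14 + 1·3 = 167
  a_10 = -3·167 + -1·-80 + 3·34 + 1·-14 = -333

-3,-1,3,1 ; -333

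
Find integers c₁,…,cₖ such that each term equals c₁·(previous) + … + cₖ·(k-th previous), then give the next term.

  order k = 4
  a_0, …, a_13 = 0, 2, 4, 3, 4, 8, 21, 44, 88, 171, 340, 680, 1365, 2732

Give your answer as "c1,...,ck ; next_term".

  a_4 = 2·3 + 0·4 + -1·2 + 2·0 = 4
  a_5 = 2·4 + 0·3 + -1·4 + 2·2 = 8
  a_6 = 2·8 + 0·4 + -1·3 + 2·4 = 21
  a_7 = 2·21 + 0·8 + -1·4 + 2·3 = 44
  a_8 = 2·44 + 0·21 + -1·8 + 2·4 = 88
  a_9 = 2·88 + 0·44 + -1·21 + 2·8 = 171
  a_10 = 2·171 + 0·88 + -1·44 + 2·21 = 340
  a_11 = 2·340 + 0·171 + -1·88 + 2·44 = 680
  a_12 = 2·680 + 0·340 + -1·171 + 2·88 = 1365
  a_13 = 2·1365 + 0·680 + -1·340 + 2·171 = 2732
  a_14 = 2·2732 + 0·1365 + -1·680 + 2·340 = 5464

2,0,-1,2 ; 5464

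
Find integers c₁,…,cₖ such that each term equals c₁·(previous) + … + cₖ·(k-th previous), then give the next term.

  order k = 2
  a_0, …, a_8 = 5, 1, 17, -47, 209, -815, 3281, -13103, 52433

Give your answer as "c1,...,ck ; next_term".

  a_2 = -3·1 + 4·5 = 17
  a_3 = -3·17 + 4·1 = -47
  a_4 = -3·-47 + 4·17 = 209
  a_5 = -3·209 + 4·-47 = -815
  a_6 = -3·-815 + 4·209 = 3281
  a_7 = -3·3281 + 4·-815 = -13103
  a_8 = -3·-13103 + 4·3281 = 52433
  a_9 = -3·52433 + 4·-13103 = -209711

-3,4 ; -209711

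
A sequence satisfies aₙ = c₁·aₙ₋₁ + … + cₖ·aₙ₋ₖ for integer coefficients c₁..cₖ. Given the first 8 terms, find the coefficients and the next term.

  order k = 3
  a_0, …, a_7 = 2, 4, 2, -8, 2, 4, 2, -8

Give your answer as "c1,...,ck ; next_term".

  a_3 = -1·2 + -1·4 + -1·2 = -8
  a_4 = -1·-8 + -1·2 + -1·4 = 2
  a_5 = -1·2 + -1·-8 + -1·2 = 4
  a_6 = -1·4 + -1·2 + -1·-8 = 2
  a_7 = -1·2 + -1·4 + -1·2 = -8
  a_8 = -1·-8 + -1·2 + -1·4 = 2

-1,-1,-1 ; 2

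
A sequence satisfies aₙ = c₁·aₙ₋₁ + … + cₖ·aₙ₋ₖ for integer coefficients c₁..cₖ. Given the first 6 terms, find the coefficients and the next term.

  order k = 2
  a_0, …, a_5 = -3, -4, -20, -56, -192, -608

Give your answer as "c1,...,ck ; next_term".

2,4 ; -1984

  a_2 = 2·-4 + 4·-3 = -20
  a_3 = 2·-20 + 4·-4 = -56
  a_4 = 2·-56 + 4·-20 = -192
  a_5 = 2·-192 + 4·-56 = -608
  a_6 = 2·-608 + 4·-192 = -1984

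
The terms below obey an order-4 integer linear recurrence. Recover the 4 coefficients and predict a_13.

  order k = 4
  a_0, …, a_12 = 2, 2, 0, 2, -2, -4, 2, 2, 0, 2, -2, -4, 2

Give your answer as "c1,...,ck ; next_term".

  a_4 = 0·2 + -1·0 + 0·2 + -1·2 = -2
  a_5 = 0·-2 + -1·2 + 0·0 + -1·2 = -4
  a_6 = 0·-4 + -1·-2 + 0·2 + -1·0 = 2
  a_7 = 0·2 + -1·-4 + 0·-2 + -1·2 = 2
  a_8 = 0·2 + -1·2 + 0·-4 + -1·-2 = 0
  a_9 = 0·0 + -1·2 + 0·2 + -1·-4 = 2
  a_10 = 0·2 + -1·0 + 0·2 + -1·2 = -2
  a_11 = 0·-2 + -1·2 + 0·0 + -1·2 = -4
  a_12 = 0·-4 + -1·-2 + 0·2 + -1·0 = 2
  a_13 = 0·2 + -1·-4 + 0·-2 + -1·2 = 2

0,-1,0,-1 ; 2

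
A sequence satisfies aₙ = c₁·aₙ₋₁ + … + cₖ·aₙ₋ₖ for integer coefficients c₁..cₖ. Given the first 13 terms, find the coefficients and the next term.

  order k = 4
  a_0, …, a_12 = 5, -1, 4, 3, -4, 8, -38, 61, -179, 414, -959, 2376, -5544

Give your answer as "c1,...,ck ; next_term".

  a_4 = -1·3 + 3·4 + -2·-1 + -3·5 = -4
  a_5 = -1·-4 + 3·3 + -2·4 + -3·-1 = 8
  a_6 = -1·8 + 3·-4 + -2·3 + -3·4 = -38
  a_7 = -1·-38 + 3·8 + -2·-4 + -3·3 = 61
  a_8 = -1·61 + 3·-38 + -2·8 + -3·-4 = -179
  a_9 = -1·-179 + 3·61 + -2·-38 + -3·8 = 414
  a_10 = -1·414 + 3·-179 + -2·61 + -3·-38 = -959
  a_11 = -1·-959 + 3·414 + -2·-179 + -3·61 = 2376
  a_12 = -1·2376 + 3·-959 + -2·414 + -3·-179 = -5544
  a_13 = -1·-5544 + 3·2376 + -2·-959 + -3·414 = 13348

-1,3,-2,-3 ; 13348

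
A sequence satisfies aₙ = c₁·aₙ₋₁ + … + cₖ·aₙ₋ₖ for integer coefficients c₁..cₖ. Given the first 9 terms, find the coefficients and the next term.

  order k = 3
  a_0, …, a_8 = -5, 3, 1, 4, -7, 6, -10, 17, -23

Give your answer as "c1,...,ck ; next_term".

-1,0,-1 ; 33

  a_3 = -1·1 + 0·3 + -1·-5 = 4
  a_4 = -1·4 + 0·1 + -1·3 = -7
  a_5 = -1·-7 + 0·4 + -1·1 = 6
  a_6 = -1·6 + 0·-7 + -1·4 = -10
  a_7 = -1·-10 + 0·6 + -1·-7 = 17
  a_8 = -1·17 + 0·-10 + -1·6 = -23
  a_9 = -1·-23 + 0·17 + -1·-10 = 33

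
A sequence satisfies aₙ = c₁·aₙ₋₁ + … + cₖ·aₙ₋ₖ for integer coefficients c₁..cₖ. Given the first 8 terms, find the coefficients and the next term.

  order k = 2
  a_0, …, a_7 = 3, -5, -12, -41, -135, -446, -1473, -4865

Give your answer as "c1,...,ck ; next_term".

  a_2 = 3·-5 + 1·3 = -12
  a_3 = 3·-12 + 1·-5 = -41
  a_4 = 3·-41 + 1·-12 = -135
  a_5 = 3·-135 + 1·-41 = -446
  a_6 = 3·-446 + 1·-135 = -1473
  a_7 = 3·-1473 + 1·-446 = -4865
  a_8 = 3·-4865 + 1·-1473 = -16068

3,1 ; -16068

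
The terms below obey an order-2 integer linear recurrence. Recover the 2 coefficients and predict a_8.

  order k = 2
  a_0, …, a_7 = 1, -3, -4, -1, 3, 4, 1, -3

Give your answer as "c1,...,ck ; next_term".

  a_2 = 1·-3 + -1·1 = -4
  a_3 = 1·-4 + -1·-3 = -1
  a_4 = 1·-1 + -1·-4 = 3
  a_5 = 1·3 + -1·-1 = 4
  a_6 = 1·4 + -1·3 = 1
  a_7 = 1·1 + -1·4 = -3
  a_8 = 1·-3 + -1·1 = -4

1,-1 ; -4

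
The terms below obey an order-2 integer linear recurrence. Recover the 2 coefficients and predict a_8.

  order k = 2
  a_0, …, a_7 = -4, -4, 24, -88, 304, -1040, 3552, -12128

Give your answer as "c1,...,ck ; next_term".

  a_2 = -4·-4 + -2·-4 = 24
  a_3 = -4·24 + -2·-4 = -88
  a_4 = -4·-88 + -2·24 = 304
  a_5 = -4·304 + -2·-88 = -1040
  a_6 = -4·-1040 + -2·304 = 3552
  a_7 = -4·3552 + -2·-1040 = -12128
  a_8 = -4·-12128 + -2·3552 = 41408

-4,-2 ; 41408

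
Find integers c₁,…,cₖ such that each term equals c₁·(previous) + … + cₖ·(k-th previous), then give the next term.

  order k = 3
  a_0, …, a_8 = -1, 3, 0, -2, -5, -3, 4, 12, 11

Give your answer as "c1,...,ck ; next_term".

  a_3 = 1·0 + -1·3 + -1·-1 = -2
  a_4 = 1·-2 + -1·0 + -1·3 = -5
  a_5 = 1·-5 + -1·-2 + -1·0 = -3
  a_6 = 1·-3 + -1·-5 + -1·-2 = 4
  a_7 = 1·4 + -1·-3 + -1·-5 = 12
  a_8 = 1·12 + -1·4 + -1·-3 = 11
  a_9 = 1·11 + -1·12 + -1·4 = -5

1,-1,-1 ; -5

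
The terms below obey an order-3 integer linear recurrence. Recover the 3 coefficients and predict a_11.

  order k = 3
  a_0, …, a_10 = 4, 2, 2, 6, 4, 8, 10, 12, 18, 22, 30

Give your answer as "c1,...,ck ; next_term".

0,1,1 ; 40

  a_3 = 0·2 + 1·2 + 1·4 = 6
  a_4 = 0·6 + 1·2 + 1·2 = 4
  a_5 = 0·4 + 1·6 + 1·2 = 8
  a_6 = 0·8 + 1·4 + 1·6 = 10
  a_7 = 0·10 + 1·8 + 1·4 = 12
  a_8 = 0·12 + 1·10 + 1·8 = 18
  a_9 = 0·18 + 1·12 + 1·10 = 22
  a_10 = 0·22 + 1·18 + 1·12 = 30
  a_11 = 0·30 + 1·22 + 1·18 = 40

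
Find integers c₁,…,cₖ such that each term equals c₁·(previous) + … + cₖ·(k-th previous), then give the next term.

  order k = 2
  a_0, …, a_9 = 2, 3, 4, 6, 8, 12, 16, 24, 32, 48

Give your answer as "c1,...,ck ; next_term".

  a_2 = 0·3 + 2·2 = 4
  a_3 = 0·4 + 2·3 = 6
  a_4 = 0·6 + 2·4 = 8
  a_5 = 0·8 + 2·6 = 12
  a_6 = 0·12 + 2·8 = 16
  a_7 = 0·16 + 2·12 = 24
  a_8 = 0·24 + 2·16 = 32
  a_9 = 0·32 + 2·24 = 48
  a_10 = 0·48 + 2·32 = 64

0,2 ; 64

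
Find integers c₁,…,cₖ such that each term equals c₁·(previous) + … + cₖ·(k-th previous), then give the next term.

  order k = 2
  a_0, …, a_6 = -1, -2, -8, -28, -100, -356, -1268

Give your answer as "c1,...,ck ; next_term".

3,2 ; -4516

  a_2 = 3·-2 + 2·-1 = -8
  a_3 = 3·-8 + 2·-2 = -28
  a_4 = 3·-28 + 2·-8 = -100
  a_5 = 3·-100 + 2·-28 = -356
  a_6 = 3·-356 + 2·-100 = -1268
  a_7 = 3·-1268 + 2·-356 = -4516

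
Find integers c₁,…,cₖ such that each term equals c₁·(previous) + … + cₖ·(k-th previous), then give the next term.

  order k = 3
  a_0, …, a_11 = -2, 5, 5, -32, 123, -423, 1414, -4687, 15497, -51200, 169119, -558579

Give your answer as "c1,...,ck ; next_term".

  a_3 = -4·5 + -2·5 + 1·-2 = -32
  a_4 = -4·-32 + -2·5 + 1·5 = 123
  a_5 = -4·123 + -2·-32 + 1·5 = -423
  a_6 = -4·-423 + -2·123 + 1·-32 = 1414
  a_7 = -4·1414 + -2·-423 + 1·123 = -4687
  a_8 = -4·-4687 + -2·1414 + 1·-423 = 15497
  a_9 = -4·15497 + -2·-4687 + 1·1414 = -51200
  a_10 = -4·-51200 + -2·15497 + 1·-4687 = 169119
  a_11 = -4·169119 + -2·-51200 + 1·15497 = -558579
  a_12 = -4·-558579 + -2·169119 + 1·-51200 = 1844878

-4,-2,1 ; 1844878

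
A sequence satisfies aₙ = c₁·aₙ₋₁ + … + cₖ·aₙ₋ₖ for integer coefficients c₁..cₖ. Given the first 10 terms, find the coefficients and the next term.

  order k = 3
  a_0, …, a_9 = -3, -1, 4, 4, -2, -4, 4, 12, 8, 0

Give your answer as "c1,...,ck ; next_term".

  a_3 = 2·4 + -2·-1 + 2·-3 = 4
  a_4 = 2·4 + -2·4 + 2·-1 = -2
  a_5 = 2·-2 + -2·4 + 2·4 = -4
  a_6 = 2·-4 + -2·-2 + 2·4 = 4
  a_7 = 2·4 + -2·-4 + 2·-2 = 12
  a_8 = 2·12 + -2·4 + 2·-4 = 8
  a_9 = 2·8 + -2·12 + 2·4 = 0
  a_10 = 2·0 + -2·8 + 2·12 = 8

2,-2,2 ; 8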